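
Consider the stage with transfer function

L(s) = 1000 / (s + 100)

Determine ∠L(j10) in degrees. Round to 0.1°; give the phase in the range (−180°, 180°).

At s = jω = j10:
pole (s+100): 100 + j10 → |·| = √(100²+10²) = √10100 ≈ 100.5, ∠ = arctan(10/100) ≈ 5.71°
∠L = 0.00° − 5.71° = -5.71°

-5.7°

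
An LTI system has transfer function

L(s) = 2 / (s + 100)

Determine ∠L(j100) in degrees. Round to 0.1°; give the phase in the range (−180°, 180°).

At s = jω = j100:
pole (s+100): 100 + j100 → |·| = √(100²+100²) = √20000 ≈ 141.42, ∠ = arctan(100/100) ≈ 45.00°
∠L = 0.00° − 45.00° = -45.00°

-45.0°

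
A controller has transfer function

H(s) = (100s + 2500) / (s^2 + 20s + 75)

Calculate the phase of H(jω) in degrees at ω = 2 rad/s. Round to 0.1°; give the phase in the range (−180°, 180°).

-24.8°

Substitute s = j2:
Numerator: 100(j2) + 2500 = 2500 + j200
Denominator: (j2)^2 + 20(j2) + 75 = 71 + j40
|N| = √(2500² + 200²) ≈ 2508, ∠N ≈ 4.57°
|D| = √(71² + 40²) ≈ 81.492, ∠D ≈ 29.40°
∠H = 4.57° − 29.40° = -24.83°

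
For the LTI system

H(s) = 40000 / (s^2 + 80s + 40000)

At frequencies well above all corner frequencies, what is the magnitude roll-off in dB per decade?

Each pole contributes −20 dB/decade at high frequency; each zero contributes +20 dB/decade.
Net: 0 zero(s) − 2 pole(s) → -40 dB/decade.

-40 dB/decade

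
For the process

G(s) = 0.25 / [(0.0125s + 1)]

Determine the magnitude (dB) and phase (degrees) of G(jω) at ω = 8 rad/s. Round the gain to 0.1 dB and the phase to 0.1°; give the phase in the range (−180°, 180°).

-12.1 dB, -5.7°

At ω = 8 rad/s:
pole (1 + j8·0.0125) = 1 + j0.1 → |·| ≈ 1.005, ∠ ≈ 5.71°
|G| = 0.25 · 1 / (1.005) ≈ 0.24876
Gain = 20 log₁₀(0.24876) ≈ -12.08 dB
∠G = (0°) − (5.71°) = -5.71°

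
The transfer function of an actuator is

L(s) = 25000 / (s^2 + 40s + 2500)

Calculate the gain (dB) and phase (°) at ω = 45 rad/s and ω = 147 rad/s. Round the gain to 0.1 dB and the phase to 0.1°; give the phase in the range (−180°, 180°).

At s = jω = j45:
quadratic: (j45)² + 40·j45 + 2500 = 475 + j1800 → |·| ≈ 1861.6, ∠ ≈ 75.22°
|L| = 25000 / 1861.6 ≈ 13.429
Gain = 20 log₁₀(13.429) ≈ 22.56 dB
∠L = 0.00° − 75.22° = -75.22°

At s = jω = j147:
quadratic: (j147)² + 40·j147 + 2500 = -19109 + j5880 → |·| ≈ 19993, ∠ ≈ 162.90°
|L| = 25000 / 19993 ≈ 1.2504
Gain = 20 log₁₀(1.2504) ≈ 1.94 dB
∠L = 0.00° − 162.90° = -162.90°

ω = 45: 22.6 dB, -75.2°; ω = 147: 1.9 dB, -162.9°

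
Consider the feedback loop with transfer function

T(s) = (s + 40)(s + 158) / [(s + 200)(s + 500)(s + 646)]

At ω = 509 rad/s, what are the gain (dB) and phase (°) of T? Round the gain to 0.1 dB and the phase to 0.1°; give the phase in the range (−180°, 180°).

At s = jω = j509:
zero (s+40): 40 + j509 → |·| = √(40²+509²) = √260681 ≈ 510.57, ∠ = arctan(509/40) ≈ 85.51°
zero (s+158): 158 + j509 → |·| = √(158²+509²) = √284045 ≈ 532.96, ∠ = arctan(509/158) ≈ 72.76°
pole (s+200): 200 + j509 → |·| = √(200²+509²) = √299081 ≈ 546.88, ∠ = arctan(509/200) ≈ 68.55°
pole (s+500): 500 + j509 → |·| = √(500²+509²) = √509081 ≈ 713.5, ∠ = arctan(509/500) ≈ 45.51°
pole (s+646): 646 + j509 → |·| = √(646²+509²) = √676397 ≈ 822.43, ∠ = arctan(509/646) ≈ 38.24°
|T| = 1 · 2.7211e+05 / 3.2091e+08 ≈ 0.00084793
Gain = 20 log₁₀(0.00084793) ≈ -61.43 dB
∠T = 158.27° − 152.30° = 5.97°

-61.4 dB, 6.0°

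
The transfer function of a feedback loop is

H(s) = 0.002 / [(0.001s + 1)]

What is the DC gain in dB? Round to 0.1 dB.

H(0) = 0.002 · 1 / 1 = 0.002
20 log₁₀(0.002) ≈ -53.98 dB

-54.0 dB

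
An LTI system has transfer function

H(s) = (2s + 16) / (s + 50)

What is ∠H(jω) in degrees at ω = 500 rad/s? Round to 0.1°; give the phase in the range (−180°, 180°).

Substitute s = j500:
Numerator: 2(j500) + 16 = 16 + j1000
Denominator: (j500) + 50 = 50 + j500
|N| = √(16² + 1000²) ≈ 1000.1, ∠N ≈ 89.08°
|D| = √(50² + 500²) ≈ 502.49, ∠D ≈ 84.29°
∠H = 89.08° − 84.29° = 4.79°

4.8°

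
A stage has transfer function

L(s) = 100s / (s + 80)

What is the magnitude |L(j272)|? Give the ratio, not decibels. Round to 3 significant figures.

95.9

At s = jω = j272:
zero at origin: s = j272 → |·| = 272, ∠ = 90.00°
pole (s+80): 80 + j272 → |·| = √(80²+272²) = √80384 ≈ 283.52, ∠ = arctan(272/80) ≈ 73.61°
|L| = 100 · 272 / 283.52 ≈ 95.937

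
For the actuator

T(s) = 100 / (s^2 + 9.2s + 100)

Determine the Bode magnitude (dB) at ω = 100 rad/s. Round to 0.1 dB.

-40.0 dB

At s = jω = j100:
quadratic: (j100)² + 9.2·j100 + 100 = -9900 + j920 → |·| ≈ 9942.7, ∠ ≈ 174.69°
|T| = 100 / 9942.7 ≈ 0.010058
Gain = 20 log₁₀(0.010058) ≈ -39.95 dB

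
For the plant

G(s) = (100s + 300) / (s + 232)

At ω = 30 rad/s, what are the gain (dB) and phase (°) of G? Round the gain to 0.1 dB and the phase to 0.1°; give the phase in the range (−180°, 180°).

Substitute s = j30:
Numerator: 100(j30) + 300 = 300 + j3000
Denominator: (j30) + 232 = 232 + j30
|N| = √(300² + 3000²) ≈ 3015, ∠N ≈ 84.29°
|D| = √(232² + 30²) ≈ 233.93, ∠D ≈ 7.37°
|G| = 3015 / 233.93 ≈ 12.888
Gain = 20 log₁₀(12.888) ≈ 22.20 dB
∠G = 84.29° − 7.37° = 76.92°

22.2 dB, 76.9°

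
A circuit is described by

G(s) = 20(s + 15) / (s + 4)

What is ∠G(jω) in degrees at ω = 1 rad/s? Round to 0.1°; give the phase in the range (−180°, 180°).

At s = jω = j1:
zero (s+15): 15 + j1 → |·| = √(15²+1²) = √226 ≈ 15.033, ∠ = arctan(1/15) ≈ 3.81°
pole (s+4): 4 + j1 → |·| = √(4²+1²) = √17 ≈ 4.1231, ∠ = arctan(1/4) ≈ 14.04°
∠G = 3.81° − 14.04° = -10.23°

-10.2°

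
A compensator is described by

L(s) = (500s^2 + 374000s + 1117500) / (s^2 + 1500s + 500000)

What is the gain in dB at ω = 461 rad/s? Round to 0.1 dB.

Substitute s = j461:
Numerator: 500(j461)^2 + 374000(j461) + 1117500 = -105143000 + j172414000
Denominator: (j461)^2 + 1500(j461) + 500000 = 287479 + j691500
|N| = √(105143000² + 172414000²) ≈ 2.0194e+08, ∠N ≈ 121.38°
|D| = √(287479² + 691500²) ≈ 7.4888e+05, ∠D ≈ 67.43°
|L| = 2.0194e+08 / 7.4888e+05 ≈ 269.66
Gain = 20 log₁₀(269.66) ≈ 48.62 dB

48.6 dB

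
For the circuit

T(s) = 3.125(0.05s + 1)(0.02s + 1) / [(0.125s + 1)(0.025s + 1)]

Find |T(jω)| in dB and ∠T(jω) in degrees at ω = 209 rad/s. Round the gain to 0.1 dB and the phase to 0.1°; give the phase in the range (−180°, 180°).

0.1 dB, -5.9°

At ω = 209 rad/s:
zero (1 + j209·0.05) = 1 + j10.45 → |·| ≈ 10.498, ∠ ≈ 84.53°
zero (1 + j209·0.02) = 1 + j4.18 → |·| ≈ 4.298, ∠ ≈ 76.55°
pole (1 + j209·0.125) = 1 + j26.125 → |·| ≈ 26.144, ∠ ≈ 87.81°
pole (1 + j209·0.025) = 1 + j5.225 → |·| ≈ 5.3198, ∠ ≈ 79.17°
|T| = 3.125 · 10.498 · 4.298 / (26.144 · 5.3198) ≈ 1.0138
Gain = 20 log₁₀(1.0138) ≈ 0.12 dB
∠T = (84.53° + 76.55°) − (87.81° + 79.17°) = -5.90°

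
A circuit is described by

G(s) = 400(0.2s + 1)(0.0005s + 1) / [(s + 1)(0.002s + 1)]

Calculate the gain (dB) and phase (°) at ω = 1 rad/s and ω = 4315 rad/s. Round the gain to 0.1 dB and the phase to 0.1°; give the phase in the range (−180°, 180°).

At ω = 1 rad/s:
zero (1 + j1·0.2) = 1 + j0.2 → |·| ≈ 1.0198, ∠ ≈ 11.31°
zero (1 + j1·0.0005) = 1 + j0.0005 → |·| ≈ 1, ∠ ≈ 0.03°
pole (1 + j1·1) = 1 + j1 → |·| ≈ 1.4142, ∠ ≈ 45.00°
pole (1 + j1·0.002) = 1 + j0.002 → |·| ≈ 1, ∠ ≈ 0.11°
|G| = 400 · 1.0198 · 1 / (1.4142 · 1) ≈ 288.45
Gain = 20 log₁₀(288.45) ≈ 49.20 dB
∠G = (11.31° + 0.03°) − (45.00° + 0.11°) = -33.77°

At ω = 4315 rad/s:
zero (1 + j4315·0.2) = 1 + j863 → |·| ≈ 863, ∠ ≈ 89.93°
zero (1 + j4315·0.0005) = 1 + j2.1575 → |·| ≈ 2.378, ∠ ≈ 65.13°
pole (1 + j4315·1) = 1 + j4315 → |·| ≈ 4315, ∠ ≈ 89.99°
pole (1 + j4315·0.002) = 1 + j8.63 → |·| ≈ 8.6877, ∠ ≈ 83.39°
|G| = 400 · 863 · 2.378 / (4315 · 8.6877) ≈ 21.898
Gain = 20 log₁₀(21.898) ≈ 26.81 dB
∠G = (89.93° + 65.13°) − (89.99° + 83.39°) = -18.32°

ω = 1: 49.2 dB, -33.8°; ω = 4315: 26.8 dB, -18.3°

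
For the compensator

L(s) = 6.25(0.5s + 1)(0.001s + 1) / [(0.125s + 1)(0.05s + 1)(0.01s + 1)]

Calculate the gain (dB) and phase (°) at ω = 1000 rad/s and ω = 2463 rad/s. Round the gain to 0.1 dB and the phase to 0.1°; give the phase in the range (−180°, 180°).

At ω = 1000 rad/s:
zero (1 + j1000·0.5) = 1 + j500 → |·| ≈ 500, ∠ ≈ 89.89°
zero (1 + j1000·0.001) = 1 + j1 → |·| ≈ 1.4142, ∠ ≈ 45.00°
pole (1 + j1000·0.125) = 1 + j125 → |·| ≈ 125, ∠ ≈ 89.54°
pole (1 + j1000·0.05) = 1 + j50 → |·| ≈ 50.01, ∠ ≈ 88.85°
pole (1 + j1000·0.01) = 1 + j10 → |·| ≈ 10.05, ∠ ≈ 84.29°
|L| = 6.25 · 500 · 1.4142 / (125 · 50.01 · 10.05) ≈ 0.070344
Gain = 20 log₁₀(0.070344) ≈ -23.06 dB
∠L = (89.89° + 45.00°) − (89.54° + 88.85° + 84.29°) = -127.79°

At ω = 2463 rad/s:
zero (1 + j2463·0.5) = 1 + j1231.5 → |·| ≈ 1231.5, ∠ ≈ 89.95°
zero (1 + j2463·0.001) = 1 + j2.463 → |·| ≈ 2.6583, ∠ ≈ 67.90°
pole (1 + j2463·0.125) = 1 + j307.875 → |·| ≈ 307.88, ∠ ≈ 89.81°
pole (1 + j2463·0.05) = 1 + j123.15 → |·| ≈ 123.15, ∠ ≈ 89.53°
pole (1 + j2463·0.01) = 1 + j24.63 → |·| ≈ 24.65, ∠ ≈ 87.68°
|L| = 6.25 · 1231.5 · 2.6583 / (307.88 · 123.15 · 24.65) ≈ 0.021892
Gain = 20 log₁₀(0.021892) ≈ -33.19 dB
∠L = (89.95° + 67.90°) − (89.81° + 89.53° + 87.68°) = -109.17°

ω = 1000: -23.1 dB, -127.8°; ω = 2463: -33.2 dB, -109.2°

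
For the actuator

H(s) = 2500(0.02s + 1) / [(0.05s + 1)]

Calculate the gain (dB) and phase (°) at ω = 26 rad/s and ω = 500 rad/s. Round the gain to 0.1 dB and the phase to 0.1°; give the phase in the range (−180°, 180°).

ω = 26: 64.7 dB, -25.0°; ω = 500: 60.0 dB, -3.4°

At ω = 26 rad/s:
zero (1 + j26·0.02) = 1 + j0.52 → |·| ≈ 1.1271, ∠ ≈ 27.47°
pole (1 + j26·0.05) = 1 + j1.3 → |·| ≈ 1.6401, ∠ ≈ 52.43°
|H| = 2500 · 1.1271 / (1.6401) ≈ 1718
Gain = 20 log₁₀(1718) ≈ 64.70 dB
∠H = (27.47°) − (52.43°) = -24.96°

At ω = 500 rad/s:
zero (1 + j500·0.02) = 1 + j10 → |·| ≈ 10.05, ∠ ≈ 84.29°
pole (1 + j500·0.05) = 1 + j25 → |·| ≈ 25.02, ∠ ≈ 87.71°
|H| = 2500 · 10.05 / (25.02) ≈ 1004.2
Gain = 20 log₁₀(1004.2) ≈ 60.04 dB
∠H = (84.29°) − (87.71°) = -3.42°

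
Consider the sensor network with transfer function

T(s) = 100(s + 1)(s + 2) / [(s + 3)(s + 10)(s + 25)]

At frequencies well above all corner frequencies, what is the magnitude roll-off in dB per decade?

Each pole contributes −20 dB/decade at high frequency; each zero contributes +20 dB/decade.
Net: 2 zero(s) − 3 pole(s) → -20 dB/decade.

-20 dB/decade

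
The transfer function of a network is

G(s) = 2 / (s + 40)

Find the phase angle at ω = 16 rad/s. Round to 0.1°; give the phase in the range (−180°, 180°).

-21.8°

Substitute s = j16:
Numerator: 2 = 2 + j0
Denominator: (j16) + 40 = 40 + j16
|N| = √(2² + 0²) ≈ 2, ∠N ≈ 0.00°
|D| = √(40² + 16²) ≈ 43.081, ∠D ≈ 21.80°
∠G = 0.00° − 21.80° = -21.80°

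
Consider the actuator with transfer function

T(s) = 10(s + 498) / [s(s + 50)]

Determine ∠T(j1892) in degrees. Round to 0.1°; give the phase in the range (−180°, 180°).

-103.2°

At s = jω = j1892:
zero (s+498): 498 + j1892 → |·| = √(498²+1892²) = √3827668 ≈ 1956.4, ∠ = arctan(1892/498) ≈ 75.25°
pole (s+50): 50 + j1892 → |·| = √(50²+1892²) = √3582164 ≈ 1892.7, ∠ = arctan(1892/50) ≈ 88.49°
pole at origin: |s| = 1892, ∠ = 90.00° (in denominator)
∠T = 75.25° − 178.49° = -103.24°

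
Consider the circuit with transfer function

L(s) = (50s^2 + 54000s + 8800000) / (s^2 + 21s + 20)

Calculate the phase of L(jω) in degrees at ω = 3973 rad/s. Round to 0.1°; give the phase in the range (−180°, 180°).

Substitute s = j3973:
Numerator: 50(j3973)^2 + 54000(j3973) + 8800000 = -780436450 + j214542000
Denominator: (j3973)^2 + 21(j3973) + 20 = -15784709 + j83433
|N| = √(780436450² + 214542000²) ≈ 8.0939e+08, ∠N ≈ 164.63°
|D| = √(15784709² + 83433²) ≈ 1.5785e+07, ∠D ≈ 179.70°
∠L = 164.63° − 179.70° = -15.07°

-15.1°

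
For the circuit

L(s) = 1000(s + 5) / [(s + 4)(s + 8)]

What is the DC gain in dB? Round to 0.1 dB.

L(0) = 1000·5 / (4·8) = 156.25
20 log₁₀(156.25) ≈ 43.88 dB

43.9 dB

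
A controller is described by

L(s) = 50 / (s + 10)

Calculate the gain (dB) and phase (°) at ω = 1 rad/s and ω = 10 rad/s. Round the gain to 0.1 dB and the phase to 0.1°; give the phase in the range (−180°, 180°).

At s = jω = j1:
pole (s+10): 10 + j1 → |·| = √(10²+1²) = √101 ≈ 10.05, ∠ = arctan(1/10) ≈ 5.71°
|L| = 50 / 10.05 ≈ 4.9751
Gain = 20 log₁₀(4.9751) ≈ 13.94 dB
∠L = 0.00° − 5.71° = -5.71°

At s = jω = j10:
pole (s+10): 10 + j10 → |·| = √(10²+10²) = √200 ≈ 14.142, ∠ = arctan(10/10) ≈ 45.00°
|L| = 50 / 14.142 ≈ 3.5356
Gain = 20 log₁₀(3.5356) ≈ 10.97 dB
∠L = 0.00° − 45.00° = -45.00°

ω = 1: 13.9 dB, -5.7°; ω = 10: 11.0 dB, -45.0°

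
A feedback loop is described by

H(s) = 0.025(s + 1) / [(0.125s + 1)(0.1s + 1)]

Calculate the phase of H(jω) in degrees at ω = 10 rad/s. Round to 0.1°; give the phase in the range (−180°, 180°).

At ω = 10 rad/s:
zero (1 + j10·1) = 1 + j10 → |·| ≈ 10.05, ∠ ≈ 84.29°
pole (1 + j10·0.125) = 1 + j1.25 → |·| ≈ 1.6008, ∠ ≈ 51.34°
pole (1 + j10·0.1) = 1 + j1 → |·| ≈ 1.4142, ∠ ≈ 45.00°
∠H = (84.29°) − (51.34° + 45.00°) = -12.05°

-12.1°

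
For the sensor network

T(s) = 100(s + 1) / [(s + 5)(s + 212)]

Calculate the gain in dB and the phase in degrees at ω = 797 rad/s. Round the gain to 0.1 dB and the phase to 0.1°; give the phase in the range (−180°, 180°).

At s = jω = j797:
zero (s+1): 1 + j797 → |·| = √(1²+797²) = √635210 ≈ 797, ∠ = arctan(797/1) ≈ 89.93°
pole (s+5): 5 + j797 → |·| = √(5²+797²) = √635234 ≈ 797.02, ∠ = arctan(797/5) ≈ 89.64°
pole (s+212): 212 + j797 → |·| = √(212²+797²) = √680153 ≈ 824.71, ∠ = arctan(797/212) ≈ 75.10°
|T| = 100 · 797 / 6.5731e+05 ≈ 0.12125
Gain = 20 log₁₀(0.12125) ≈ -18.33 dB
∠T = 89.93° − 164.74° = -74.81°

-18.3 dB, -74.8°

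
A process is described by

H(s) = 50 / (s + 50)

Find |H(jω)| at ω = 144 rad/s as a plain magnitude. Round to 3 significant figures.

0.328

At s = jω = j144:
pole (s+50): 50 + j144 → |·| = √(50²+144²) = √23236 ≈ 152.43, ∠ = arctan(144/50) ≈ 70.85°
|H| = 50 / 152.43 ≈ 0.32802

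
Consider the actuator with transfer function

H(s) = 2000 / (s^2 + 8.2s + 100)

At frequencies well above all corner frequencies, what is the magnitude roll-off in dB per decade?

Each pole contributes −20 dB/decade at high frequency; each zero contributes +20 dB/decade.
Net: 0 zero(s) − 2 pole(s) → -40 dB/decade.

-40 dB/decade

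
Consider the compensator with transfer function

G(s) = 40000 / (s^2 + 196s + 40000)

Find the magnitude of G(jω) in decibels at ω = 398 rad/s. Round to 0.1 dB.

At s = jω = j398:
quadratic: (j398)² + 196·j398 + 40000 = -118404 + j78008 → |·| ≈ 1.4179e+05, ∠ ≈ 146.62°
|G| = 40000 / 1.4179e+05 ≈ 0.28211
Gain = 20 log₁₀(0.28211) ≈ -10.99 dB

-11.0 dB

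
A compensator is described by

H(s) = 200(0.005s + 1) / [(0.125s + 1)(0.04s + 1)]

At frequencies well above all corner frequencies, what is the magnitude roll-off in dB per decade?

Each pole contributes −20 dB/decade at high frequency; each zero contributes +20 dB/decade.
Net: 1 zero(s) − 2 pole(s) → -20 dB/decade.

-20 dB/decade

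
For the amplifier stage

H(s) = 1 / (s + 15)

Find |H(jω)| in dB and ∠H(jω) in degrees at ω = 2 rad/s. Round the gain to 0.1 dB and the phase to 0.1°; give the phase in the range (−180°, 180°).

Substitute s = j2:
Numerator: 1 = 1 + j0
Denominator: (j2) + 15 = 15 + j2
|N| = √(1² + 0²) ≈ 1, ∠N ≈ 0.00°
|D| = √(15² + 2²) ≈ 15.133, ∠D ≈ 7.59°
|H| = 1 / 15.133 ≈ 0.066081
Gain = 20 log₁₀(0.066081) ≈ -23.60 dB
∠H = 0.00° − 7.59° = -7.59°

-23.6 dB, -7.6°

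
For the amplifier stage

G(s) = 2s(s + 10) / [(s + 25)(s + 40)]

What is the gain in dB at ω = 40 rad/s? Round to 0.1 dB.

At s = jω = j40:
zero (s+10): 10 + j40 → |·| = √(10²+40²) = √1700 ≈ 41.231, ∠ = arctan(40/10) ≈ 75.96°
zero at origin: s = j40 → |·| = 40, ∠ = 90.00°
pole (s+25): 25 + j40 → |·| = √(25²+40²) = √2225 ≈ 47.17, ∠ = arctan(40/25) ≈ 57.99°
pole (s+40): 40 + j40 → |·| = √(40²+40²) = √3200 ≈ 56.569, ∠ = arctan(40/40) ≈ 45.00°
|G| = 2 · 1649.2 / 2668.4 ≈ 1.2361
Gain = 20 log₁₀(1.2361) ≈ 1.84 dB

1.8 dB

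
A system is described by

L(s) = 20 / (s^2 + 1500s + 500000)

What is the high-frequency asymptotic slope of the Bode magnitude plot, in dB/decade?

Each pole contributes −20 dB/decade at high frequency; each zero contributes +20 dB/decade.
Net: 0 zero(s) − 2 pole(s) → -40 dB/decade.

-40 dB/decade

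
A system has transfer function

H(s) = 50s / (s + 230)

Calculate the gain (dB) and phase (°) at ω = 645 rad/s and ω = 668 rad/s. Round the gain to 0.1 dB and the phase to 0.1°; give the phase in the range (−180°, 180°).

ω = 645: 33.5 dB, 19.6°; ω = 668: 33.5 dB, 19.0°

At s = jω = j645:
zero at origin: s = j645 → |·| = 645, ∠ = 90.00°
pole (s+230): 230 + j645 → |·| = √(230²+645²) = √468925 ≈ 684.78, ∠ = arctan(645/230) ≈ 70.37°
|H| = 50 · 645 / 684.78 ≈ 47.095
Gain = 20 log₁₀(47.095) ≈ 33.46 dB
∠H = 90.00° − 70.37° = 19.63°

At s = jω = j668:
zero at origin: s = j668 → |·| = 668, ∠ = 90.00°
pole (s+230): 230 + j668 → |·| = √(230²+668²) = √499124 ≈ 706.49, ∠ = arctan(668/230) ≈ 71.00°
|H| = 50 · 668 / 706.49 ≈ 47.276
Gain = 20 log₁₀(47.276) ≈ 33.49 dB
∠H = 90.00° − 71.00° = 19.00°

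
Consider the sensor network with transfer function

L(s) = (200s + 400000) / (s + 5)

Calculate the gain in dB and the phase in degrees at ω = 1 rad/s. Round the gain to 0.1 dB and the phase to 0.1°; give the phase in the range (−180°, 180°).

97.9 dB, -11.3°

Substitute s = j1:
Numerator: 200(j1) + 400000 = 400000 + j200
Denominator: (j1) + 5 = 5 + j1
|N| = √(400000² + 200²) ≈ 4e+05, ∠N ≈ 0.03°
|D| = √(5² + 1²) ≈ 5.099, ∠D ≈ 11.31°
|L| = 4e+05 / 5.099 ≈ 78447
Gain = 20 log₁₀(78447) ≈ 97.89 dB
∠L = 0.03° − 11.31° = -11.28°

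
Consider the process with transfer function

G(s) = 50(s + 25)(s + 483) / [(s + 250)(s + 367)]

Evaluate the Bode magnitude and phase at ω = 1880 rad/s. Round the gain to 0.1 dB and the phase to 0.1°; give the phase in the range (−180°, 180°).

34.0 dB, 3.5°

At s = jω = j1880:
zero (s+25): 25 + j1880 → |·| = √(25²+1880²) = √3535025 ≈ 1880.2, ∠ = arctan(1880/25) ≈ 89.24°
zero (s+483): 483 + j1880 → |·| = √(483²+1880²) = √3767689 ≈ 1941.1, ∠ = arctan(1880/483) ≈ 75.59°
pole (s+250): 250 + j1880 → |·| = √(250²+1880²) = √3596900 ≈ 1896.5, ∠ = arctan(1880/250) ≈ 82.43°
pole (s+367): 367 + j1880 → |·| = √(367²+1880²) = √3669089 ≈ 1915.5, ∠ = arctan(1880/367) ≈ 78.95°
|G| = 50 · 3.6497e+06 / 3.6327e+06 ≈ 50.234
Gain = 20 log₁₀(50.234) ≈ 34.02 dB
∠G = 164.83° − 161.38° = 3.45°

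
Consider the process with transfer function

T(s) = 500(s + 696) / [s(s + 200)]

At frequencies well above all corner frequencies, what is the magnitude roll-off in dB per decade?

Each pole contributes −20 dB/decade at high frequency; each zero contributes +20 dB/decade.
Net: 1 zero(s) − 2 pole(s) → -20 dB/decade.

-20 dB/decade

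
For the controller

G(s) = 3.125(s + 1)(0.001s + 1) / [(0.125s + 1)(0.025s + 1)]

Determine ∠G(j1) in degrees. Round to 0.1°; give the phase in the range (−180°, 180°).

36.5°

At ω = 1 rad/s:
zero (1 + j1·1) = 1 + j1 → |·| ≈ 1.4142, ∠ ≈ 45.00°
zero (1 + j1·0.001) = 1 + j0.001 → |·| ≈ 1, ∠ ≈ 0.06°
pole (1 + j1·0.125) = 1 + j0.125 → |·| ≈ 1.0078, ∠ ≈ 7.13°
pole (1 + j1·0.025) = 1 + j0.025 → |·| ≈ 1.0003, ∠ ≈ 1.43°
∠G = (45.00° + 0.06°) − (7.13° + 1.43°) = 36.50°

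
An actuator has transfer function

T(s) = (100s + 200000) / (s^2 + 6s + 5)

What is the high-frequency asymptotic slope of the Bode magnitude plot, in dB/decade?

-20 dB/decade

Each pole contributes −20 dB/decade at high frequency; each zero contributes +20 dB/decade.
Net: 1 zero(s) − 2 pole(s) → -20 dB/decade.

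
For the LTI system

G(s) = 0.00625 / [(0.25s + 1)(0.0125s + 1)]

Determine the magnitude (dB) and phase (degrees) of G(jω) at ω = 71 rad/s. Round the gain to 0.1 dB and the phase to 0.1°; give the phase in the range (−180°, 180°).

-71.6 dB, -128.4°

At ω = 71 rad/s:
pole (1 + j71·0.25) = 1 + j17.75 → |·| ≈ 17.778, ∠ ≈ 86.78°
pole (1 + j71·0.0125) = 1 + j0.8875 → |·| ≈ 1.337, ∠ ≈ 41.59°
|G| = 0.00625 · 1 / (17.778 · 1.337) ≈ 0.00026295
Gain = 20 log₁₀(0.00026295) ≈ -71.60 dB
∠G = (0°) − (86.78° + 41.59°) = -128.37°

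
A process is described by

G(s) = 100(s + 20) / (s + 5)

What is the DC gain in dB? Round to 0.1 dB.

G(0) = 100·20 / (5) = 400
20 log₁₀(400) ≈ 52.04 dB

52.0 dB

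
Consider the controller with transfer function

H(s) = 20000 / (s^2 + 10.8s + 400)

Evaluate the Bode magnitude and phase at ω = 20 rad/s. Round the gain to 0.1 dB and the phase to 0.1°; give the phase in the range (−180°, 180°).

At s = jω = j20:
quadratic: (j20)² + 10.8·j20 + 400 = 0 + j216 → |·| ≈ 216, ∠ ≈ 90.00°
|H| = 20000 / 216 ≈ 92.593
Gain = 20 log₁₀(92.593) ≈ 39.33 dB
∠H = 0.00° − 90.00° = -90.00°

39.3 dB, -90.0°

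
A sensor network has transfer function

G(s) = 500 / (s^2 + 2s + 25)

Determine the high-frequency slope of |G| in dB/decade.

-40 dB/decade

Each pole contributes −20 dB/decade at high frequency; each zero contributes +20 dB/decade.
Net: 0 zero(s) − 2 pole(s) → -40 dB/decade.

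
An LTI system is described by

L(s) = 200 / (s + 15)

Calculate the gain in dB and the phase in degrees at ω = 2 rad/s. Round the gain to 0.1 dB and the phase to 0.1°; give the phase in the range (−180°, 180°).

22.4 dB, -7.6°

At s = jω = j2:
pole (s+15): 15 + j2 → |·| = √(15²+2²) = √229 ≈ 15.133, ∠ = arctan(2/15) ≈ 7.59°
|L| = 200 / 15.133 ≈ 13.216
Gain = 20 log₁₀(13.216) ≈ 22.42 dB
∠L = 0.00° − 7.59° = -7.59°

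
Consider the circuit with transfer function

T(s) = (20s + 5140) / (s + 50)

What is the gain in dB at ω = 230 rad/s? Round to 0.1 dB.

29.3 dB

Substitute s = j230:
Numerator: 20(j230) + 5140 = 5140 + j4600
Denominator: (j230) + 50 = 50 + j230
|N| = √(5140² + 4600²) ≈ 6897.8, ∠N ≈ 41.83°
|D| = √(50² + 230²) ≈ 235.37, ∠D ≈ 77.74°
|T| = 6897.8 / 235.37 ≈ 29.306
Gain = 20 log₁₀(29.306) ≈ 29.34 dB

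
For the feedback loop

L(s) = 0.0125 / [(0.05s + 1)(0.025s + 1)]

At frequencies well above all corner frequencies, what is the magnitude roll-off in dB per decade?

-40 dB/decade

Each pole contributes −20 dB/decade at high frequency; each zero contributes +20 dB/decade.
Net: 0 zero(s) − 2 pole(s) → -40 dB/decade.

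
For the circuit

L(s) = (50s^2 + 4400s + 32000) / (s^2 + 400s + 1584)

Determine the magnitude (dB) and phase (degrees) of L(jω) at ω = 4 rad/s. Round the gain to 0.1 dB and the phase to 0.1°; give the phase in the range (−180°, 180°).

24.1 dB, -16.2°

Substitute s = j4:
Numerator: 50(j4)^2 + 4400(j4) + 32000 = 31200 + j17600
Denominator: (j4)^2 + 400(j4) + 1584 = 1568 + j1600
|N| = √(31200² + 17600²) ≈ 35822, ∠N ≈ 29.43°
|D| = √(1568² + 1600²) ≈ 2240.2, ∠D ≈ 45.58°
|L| = 35822 / 2240.2 ≈ 15.991
Gain = 20 log₁₀(15.991) ≈ 24.08 dB
∠L = 29.43° − 45.58° = -16.15°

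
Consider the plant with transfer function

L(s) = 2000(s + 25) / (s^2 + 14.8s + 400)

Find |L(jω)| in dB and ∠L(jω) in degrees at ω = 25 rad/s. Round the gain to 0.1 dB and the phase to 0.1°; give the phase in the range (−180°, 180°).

44.3 dB, -76.3°

At s = jω = j25:
zero (s+25): 25 + j25 → |·| = √(25²+25²) = √1250 ≈ 35.355, ∠ = arctan(25/25) ≈ 45.00°
quadratic: (j25)² + 14.8·j25 + 400 = -225 + j370 → |·| ≈ 433.04, ∠ ≈ 121.30°
|L| = 2000 · 35.355 / 433.04 ≈ 163.29
Gain = 20 log₁₀(163.29) ≈ 44.26 dB
∠L = 45.00° − 121.30° = -76.30°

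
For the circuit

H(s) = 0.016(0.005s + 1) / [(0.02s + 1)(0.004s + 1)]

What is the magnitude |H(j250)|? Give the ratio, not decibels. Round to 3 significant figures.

0.00355

At ω = 250 rad/s:
zero (1 + j250·0.005) = 1 + j1.25 → |·| ≈ 1.6008, ∠ ≈ 51.34°
pole (1 + j250·0.02) = 1 + j5 → |·| ≈ 5.099, ∠ ≈ 78.69°
pole (1 + j250·0.004) = 1 + j1 → |·| ≈ 1.4142, ∠ ≈ 45.00°
|H| = 0.016 · 1.6008 / (5.099 · 1.4142) ≈ 0.0035519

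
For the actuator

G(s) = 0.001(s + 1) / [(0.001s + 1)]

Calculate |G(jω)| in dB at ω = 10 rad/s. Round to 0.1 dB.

-40.0 dB

At ω = 10 rad/s:
zero (1 + j10·1) = 1 + j10 → |·| ≈ 10.05, ∠ ≈ 84.29°
pole (1 + j10·0.001) = 1 + j0.01 → |·| ≈ 1, ∠ ≈ 0.57°
|G| = 0.001 · 10.05 / (1) ≈ 0.01005
Gain = 20 log₁₀(0.01005) ≈ -39.96 dB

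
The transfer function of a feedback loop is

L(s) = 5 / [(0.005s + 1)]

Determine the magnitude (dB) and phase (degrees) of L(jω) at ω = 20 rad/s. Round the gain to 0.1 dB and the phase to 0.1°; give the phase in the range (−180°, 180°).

At ω = 20 rad/s:
pole (1 + j20·0.005) = 1 + j0.1 → |·| ≈ 1.005, ∠ ≈ 5.71°
|L| = 5 · 1 / (1.005) ≈ 4.9751
Gain = 20 log₁₀(4.9751) ≈ 13.94 dB
∠L = (0°) − (5.71°) = -5.71°

13.9 dB, -5.7°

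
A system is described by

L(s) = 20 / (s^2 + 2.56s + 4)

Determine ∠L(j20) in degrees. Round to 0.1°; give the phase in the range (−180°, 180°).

At s = jω = j20:
quadratic: (j20)² + 2.56·j20 + 4 = -396 + j51.2 → |·| ≈ 399.3, ∠ ≈ 172.63°
∠L = 0.00° − 172.63° = -172.63°

-172.6°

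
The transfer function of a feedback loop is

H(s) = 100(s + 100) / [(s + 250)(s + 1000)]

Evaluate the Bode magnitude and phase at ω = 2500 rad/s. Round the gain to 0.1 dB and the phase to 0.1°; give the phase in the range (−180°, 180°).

-28.6 dB, -64.8°

At s = jω = j2500:
zero (s+100): 100 + j2500 → |·| = √(100²+2500²) = √6260000 ≈ 2502, ∠ = arctan(2500/100) ≈ 87.71°
pole (s+250): 250 + j2500 → |·| = √(250²+2500²) = √6312500 ≈ 2512.5, ∠ = arctan(2500/250) ≈ 84.29°
pole (s+1000): 1000 + j2500 → |·| = √(1000²+2500²) = √7250000 ≈ 2692.6, ∠ = arctan(2500/1000) ≈ 68.20°
|H| = 100 · 2502 / 6.7652e+06 ≈ 0.036983
Gain = 20 log₁₀(0.036983) ≈ -28.64 dB
∠H = 87.71° − 152.49° = -64.78°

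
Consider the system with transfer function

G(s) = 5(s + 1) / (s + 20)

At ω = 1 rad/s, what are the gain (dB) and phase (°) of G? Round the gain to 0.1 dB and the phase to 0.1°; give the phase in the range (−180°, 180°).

-9.0 dB, 42.1°

At s = jω = j1:
zero (s+1): 1 + j1 → |·| = √(1²+1²) = √2 ≈ 1.4142, ∠ = arctan(1/1) ≈ 45.00°
pole (s+20): 20 + j1 → |·| = √(20²+1²) = √401 ≈ 20.025, ∠ = arctan(1/20) ≈ 2.86°
|G| = 5 · 1.4142 / 20.025 ≈ 0.35311
Gain = 20 log₁₀(0.35311) ≈ -9.04 dB
∠G = 45.00° − 2.86° = 42.14°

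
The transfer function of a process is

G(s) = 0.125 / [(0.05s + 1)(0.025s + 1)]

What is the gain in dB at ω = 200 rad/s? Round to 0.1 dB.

At ω = 200 rad/s:
pole (1 + j200·0.05) = 1 + j10 → |·| ≈ 10.05, ∠ ≈ 84.29°
pole (1 + j200·0.025) = 1 + j5 → |·| ≈ 5.099, ∠ ≈ 78.69°
|G| = 0.125 · 1 / (10.05 · 5.099) ≈ 0.0024393
Gain = 20 log₁₀(0.0024393) ≈ -52.25 dB

-52.3 dB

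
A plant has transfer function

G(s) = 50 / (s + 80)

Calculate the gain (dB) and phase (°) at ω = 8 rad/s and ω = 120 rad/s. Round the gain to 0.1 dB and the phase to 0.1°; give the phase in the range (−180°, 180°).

Substitute s = j8:
Numerator: 50 = 50 + j0
Denominator: (j8) + 80 = 80 + j8
|N| = √(50² + 0²) ≈ 50, ∠N ≈ 0.00°
|D| = √(80² + 8²) ≈ 80.399, ∠D ≈ 5.71°
|G| = 50 / 80.399 ≈ 0.6219
Gain = 20 log₁₀(0.6219) ≈ -4.13 dB
∠G = 0.00° − 5.71° = -5.71°

Substitute s = j120:
Numerator: 50 = 50 + j0
Denominator: (j120) + 80 = 80 + j120
|N| = √(50² + 0²) ≈ 50, ∠N ≈ 0.00°
|D| = √(80² + 120²) ≈ 144.22, ∠D ≈ 56.31°
|G| = 50 / 144.22 ≈ 0.34669
Gain = 20 log₁₀(0.34669) ≈ -9.20 dB
∠G = 0.00° − 56.31° = -56.31°

ω = 8: -4.1 dB, -5.7°; ω = 120: -9.2 dB, -56.3°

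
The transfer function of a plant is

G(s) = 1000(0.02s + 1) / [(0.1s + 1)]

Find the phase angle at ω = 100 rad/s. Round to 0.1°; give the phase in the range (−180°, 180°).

-20.9°

At ω = 100 rad/s:
zero (1 + j100·0.02) = 1 + j2 → |·| ≈ 2.2361, ∠ ≈ 63.43°
pole (1 + j100·0.1) = 1 + j10 → |·| ≈ 10.05, ∠ ≈ 84.29°
∠G = (63.43°) − (84.29°) = -20.86°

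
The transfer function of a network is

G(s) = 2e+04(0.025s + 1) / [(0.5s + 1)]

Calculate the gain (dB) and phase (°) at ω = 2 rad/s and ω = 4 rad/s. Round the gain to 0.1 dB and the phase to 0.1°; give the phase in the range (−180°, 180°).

At ω = 2 rad/s:
zero (1 + j2·0.025) = 1 + j0.05 → |·| ≈ 1.0012, ∠ ≈ 2.86°
pole (1 + j2·0.5) = 1 + j1 → |·| ≈ 1.4142, ∠ ≈ 45.00°
|G| = 2e+04 · 1.0012 / (1.4142) ≈ 14159
Gain = 20 log₁₀(14159) ≈ 83.02 dB
∠G = (2.86°) − (45.00°) = -42.14°

At ω = 4 rad/s:
zero (1 + j4·0.025) = 1 + j0.1 → |·| ≈ 1.005, ∠ ≈ 5.71°
pole (1 + j4·0.5) = 1 + j2 → |·| ≈ 2.2361, ∠ ≈ 63.43°
|G| = 2e+04 · 1.005 / (2.2361) ≈ 8988.9
Gain = 20 log₁₀(8988.9) ≈ 79.07 dB
∠G = (5.71°) − (63.43°) = -57.72°

ω = 2: 83.0 dB, -42.1°; ω = 4: 79.1 dB, -57.7°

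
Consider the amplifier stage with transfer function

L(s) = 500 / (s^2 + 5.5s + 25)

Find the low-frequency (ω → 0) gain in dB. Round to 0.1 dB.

26.0 dB

L(0) = 500 / 25 = 20
20 log₁₀(20) ≈ 26.02 dB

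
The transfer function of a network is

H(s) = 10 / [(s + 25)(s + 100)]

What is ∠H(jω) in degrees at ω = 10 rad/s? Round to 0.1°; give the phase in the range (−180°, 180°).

-27.5°

At s = jω = j10:
pole (s+25): 25 + j10 → |·| = √(25²+10²) = √725 ≈ 26.926, ∠ = arctan(10/25) ≈ 21.80°
pole (s+100): 100 + j10 → |·| = √(100²+10²) = √10100 ≈ 100.5, ∠ = arctan(10/100) ≈ 5.71°
∠H = 0.00° − 27.51° = -27.51°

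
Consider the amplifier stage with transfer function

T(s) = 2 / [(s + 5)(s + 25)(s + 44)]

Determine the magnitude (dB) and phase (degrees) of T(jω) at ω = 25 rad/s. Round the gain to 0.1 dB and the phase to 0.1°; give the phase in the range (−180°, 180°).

-87.2 dB, -153.3°

At s = jω = j25:
pole (s+5): 5 + j25 → |·| = √(5²+25²) = √650 ≈ 25.495, ∠ = arctan(25/5) ≈ 78.69°
pole (s+25): 25 + j25 → |·| = √(25²+25²) = √1250 ≈ 35.355, ∠ = arctan(25/25) ≈ 45.00°
pole (s+44): 44 + j25 → |·| = √(44²+25²) = √2561 ≈ 50.606, ∠ = arctan(25/44) ≈ 29.60°
|T| = 2 / 45615 ≈ 4.3845e-05
Gain = 20 log₁₀(4.3845e-05) ≈ -87.16 dB
∠T = 0.00° − 153.29° = -153.29°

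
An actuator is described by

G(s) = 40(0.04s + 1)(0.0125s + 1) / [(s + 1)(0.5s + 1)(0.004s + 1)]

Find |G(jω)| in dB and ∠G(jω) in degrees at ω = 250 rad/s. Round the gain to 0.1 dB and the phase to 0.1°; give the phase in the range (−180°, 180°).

At ω = 250 rad/s:
zero (1 + j250·0.04) = 1 + j10 → |·| ≈ 10.05, ∠ ≈ 84.29°
zero (1 + j250·0.0125) = 1 + j3.125 → |·| ≈ 3.2811, ∠ ≈ 72.26°
pole (1 + j250·1) = 1 + j250 → |·| ≈ 250, ∠ ≈ 89.77°
pole (1 + j250·0.5) = 1 + j125 → |·| ≈ 125, ∠ ≈ 89.54°
pole (1 + j250·0.004) = 1 + j1 → |·| ≈ 1.4142, ∠ ≈ 45.00°
|G| = 40 · 10.05 · 3.2811 / (250 · 125 · 1.4142) ≈ 0.029846
Gain = 20 log₁₀(0.029846) ≈ -30.50 dB
∠G = (84.29° + 72.26°) − (89.77° + 89.54° + 45.00°) = -67.76°

-30.5 dB, -67.8°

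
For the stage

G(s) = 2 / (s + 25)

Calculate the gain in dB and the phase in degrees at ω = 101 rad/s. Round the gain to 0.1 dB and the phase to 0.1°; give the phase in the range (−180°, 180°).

Substitute s = j101:
Numerator: 2 = 2 + j0
Denominator: (j101) + 25 = 25 + j101
|N| = √(2² + 0²) ≈ 2, ∠N ≈ 0.00°
|D| = √(25² + 101²) ≈ 104.05, ∠D ≈ 76.10°
|G| = 2 / 104.05 ≈ 0.019222
Gain = 20 log₁₀(0.019222) ≈ -34.32 dB
∠G = 0.00° − 76.10° = -76.10°

-34.3 dB, -76.1°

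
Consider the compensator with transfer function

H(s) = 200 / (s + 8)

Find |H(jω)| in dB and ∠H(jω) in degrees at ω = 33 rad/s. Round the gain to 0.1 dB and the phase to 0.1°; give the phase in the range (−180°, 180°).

15.4 dB, -76.4°

Substitute s = j33:
Numerator: 200 = 200 + j0
Denominator: (j33) + 8 = 8 + j33
|N| = √(200² + 0²) ≈ 200, ∠N ≈ 0.00°
|D| = √(8² + 33²) ≈ 33.956, ∠D ≈ 76.37°
|H| = 200 / 33.956 ≈ 5.89
Gain = 20 log₁₀(5.89) ≈ 15.40 dB
∠H = 0.00° − 76.37° = -76.37°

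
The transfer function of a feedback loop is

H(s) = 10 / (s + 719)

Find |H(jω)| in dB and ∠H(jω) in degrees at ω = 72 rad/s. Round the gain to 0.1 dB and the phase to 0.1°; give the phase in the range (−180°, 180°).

-37.2 dB, -5.7°

At s = jω = j72:
pole (s+719): 719 + j72 → |·| = √(719²+72²) = √522145 ≈ 722.6, ∠ = arctan(72/719) ≈ 5.72°
|H| = 10 / 722.6 ≈ 0.013839
Gain = 20 log₁₀(0.013839) ≈ -37.18 dB
∠H = 0.00° − 5.72° = -5.72°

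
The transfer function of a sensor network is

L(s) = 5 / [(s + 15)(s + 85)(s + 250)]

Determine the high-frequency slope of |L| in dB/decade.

-60 dB/decade

Each pole contributes −20 dB/decade at high frequency; each zero contributes +20 dB/decade.
Net: 0 zero(s) − 3 pole(s) → -60 dB/decade.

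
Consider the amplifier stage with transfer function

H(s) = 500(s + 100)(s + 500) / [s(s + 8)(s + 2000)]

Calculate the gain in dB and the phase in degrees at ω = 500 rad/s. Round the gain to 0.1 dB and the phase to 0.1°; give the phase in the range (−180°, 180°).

At s = jω = j500:
zero (s+100): 100 + j500 → |·| = √(100²+500²) = √260000 ≈ 509.9, ∠ = arctan(500/100) ≈ 78.69°
zero (s+500): 500 + j500 → |·| = √(500²+500²) = √500000 ≈ 707.11, ∠ = arctan(500/500) ≈ 45.00°
pole (s+8): 8 + j500 → |·| = √(8²+500²) = √250064 ≈ 500.06, ∠ = arctan(500/8) ≈ 89.08°
pole (s+2000): 2000 + j500 → |·| = √(2000²+500²) = √4250000 ≈ 2061.6, ∠ = arctan(500/2000) ≈ 14.04°
pole at origin: |s| = 500, ∠ = 90.00° (in denominator)
|H| = 500 · 3.6056e+05 / 5.1546e+08 ≈ 0.34975
Gain = 20 log₁₀(0.34975) ≈ -9.12 dB
∠H = 123.69° − 193.12° = -69.43°

-9.1 dB, -69.4°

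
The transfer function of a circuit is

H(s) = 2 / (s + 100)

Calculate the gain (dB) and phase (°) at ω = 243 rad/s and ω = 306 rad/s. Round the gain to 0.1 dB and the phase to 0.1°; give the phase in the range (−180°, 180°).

ω = 243: -42.4 dB, -67.6°; ω = 306: -44.1 dB, -71.9°

Substitute s = j243:
Numerator: 2 = 2 + j0
Denominator: (j243) + 100 = 100 + j243
|N| = √(2² + 0²) ≈ 2, ∠N ≈ 0.00°
|D| = √(100² + 243²) ≈ 262.77, ∠D ≈ 67.63°
|H| = 2 / 262.77 ≈ 0.0076112
Gain = 20 log₁₀(0.0076112) ≈ -42.37 dB
∠H = 0.00° − 67.63° = -67.63°

Substitute s = j306:
Numerator: 2 = 2 + j0
Denominator: (j306) + 100 = 100 + j306
|N| = √(2² + 0²) ≈ 2, ∠N ≈ 0.00°
|D| = √(100² + 306²) ≈ 321.93, ∠D ≈ 71.90°
|H| = 2 / 321.93 ≈ 0.0062125
Gain = 20 log₁₀(0.0062125) ≈ -44.13 dB
∠H = 0.00° − 71.90° = -71.90°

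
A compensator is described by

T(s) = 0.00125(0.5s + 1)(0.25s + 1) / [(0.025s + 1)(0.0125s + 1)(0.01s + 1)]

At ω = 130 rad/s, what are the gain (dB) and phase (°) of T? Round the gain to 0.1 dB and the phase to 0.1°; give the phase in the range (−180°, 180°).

-12.1 dB, -6.4°

At ω = 130 rad/s:
zero (1 + j130·0.5) = 1 + j65 → |·| ≈ 65.008, ∠ ≈ 89.12°
zero (1 + j130·0.25) = 1 + j32.5 → |·| ≈ 32.515, ∠ ≈ 88.24°
pole (1 + j130·0.025) = 1 + j3.25 → |·| ≈ 3.4004, ∠ ≈ 72.90°
pole (1 + j130·0.0125) = 1 + j1.625 → |·| ≈ 1.908, ∠ ≈ 58.39°
pole (1 + j130·0.01) = 1 + j1.3 → |·| ≈ 1.6401, ∠ ≈ 52.43°
|T| = 0.00125 · 65.008 · 32.515 / (3.4004 · 1.908 · 1.6401) ≈ 0.2483
Gain = 20 log₁₀(0.2483) ≈ -12.10 dB
∠T = (89.12° + 88.24°) − (72.90° + 58.39° + 52.43°) = -6.36°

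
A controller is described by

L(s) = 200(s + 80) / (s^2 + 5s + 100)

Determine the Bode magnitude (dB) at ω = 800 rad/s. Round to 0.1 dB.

-12.0 dB

At s = jω = j800:
zero (s+80): 80 + j800 → |·| = √(80²+800²) = √646400 ≈ 803.99, ∠ = arctan(800/80) ≈ 84.29°
quadratic: (j800)² + 5·j800 + 100 = -639900 + j4000 → |·| ≈ 6.3991e+05, ∠ ≈ 179.64°
|L| = 200 · 803.99 / 6.3991e+05 ≈ 0.25128
Gain = 20 log₁₀(0.25128) ≈ -12.00 dB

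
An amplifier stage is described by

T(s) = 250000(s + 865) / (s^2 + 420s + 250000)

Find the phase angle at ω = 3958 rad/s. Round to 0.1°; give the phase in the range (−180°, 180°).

At s = jω = j3958:
zero (s+865): 865 + j3958 → |·| = √(865²+3958²) = √16413989 ≈ 4051.4, ∠ = arctan(3958/865) ≈ 77.67°
quadratic: (j3958)² + 420·j3958 + 250000 = -15415764 + j1662360 → |·| ≈ 1.5505e+07, ∠ ≈ 173.85°
∠T = 77.67° − 173.85° = -96.18°

-96.2°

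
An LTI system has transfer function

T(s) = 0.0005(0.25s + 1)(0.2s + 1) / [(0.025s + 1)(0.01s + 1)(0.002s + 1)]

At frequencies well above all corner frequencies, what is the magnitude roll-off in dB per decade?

Each pole contributes −20 dB/decade at high frequency; each zero contributes +20 dB/decade.
Net: 2 zero(s) − 3 pole(s) → -20 dB/decade.

-20 dB/decade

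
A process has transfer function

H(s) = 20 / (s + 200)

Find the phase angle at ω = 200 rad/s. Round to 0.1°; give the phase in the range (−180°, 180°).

Substitute s = j200:
Numerator: 20 = 20 + j0
Denominator: (j200) + 200 = 200 + j200
|N| = √(20² + 0²) ≈ 20, ∠N ≈ 0.00°
|D| = √(200² + 200²) ≈ 282.84, ∠D ≈ 45.00°
∠H = 0.00° − 45.00° = -45.00°

-45.0°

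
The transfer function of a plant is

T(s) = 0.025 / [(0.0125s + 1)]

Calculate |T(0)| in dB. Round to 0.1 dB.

-32.0 dB

T(0) = 0.025 · 1 / 1 = 0.025
20 log₁₀(0.025) ≈ -32.04 dB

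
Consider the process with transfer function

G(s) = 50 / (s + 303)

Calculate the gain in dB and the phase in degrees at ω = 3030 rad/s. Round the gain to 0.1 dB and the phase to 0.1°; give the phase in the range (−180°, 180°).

Substitute s = j3030:
Numerator: 50 = 50 + j0
Denominator: (j3030) + 303 = 303 + j3030
|N| = √(50² + 0²) ≈ 50, ∠N ≈ 0.00°
|D| = √(303² + 3030²) ≈ 3045.1, ∠D ≈ 84.29°
|G| = 50 / 3045.1 ≈ 0.01642
Gain = 20 log₁₀(0.01642) ≈ -35.69 dB
∠G = 0.00° − 84.29° = -84.29°

-35.7 dB, -84.3°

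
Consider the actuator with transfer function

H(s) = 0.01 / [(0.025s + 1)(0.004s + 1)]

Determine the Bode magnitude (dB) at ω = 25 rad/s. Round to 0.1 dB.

-41.5 dB

At ω = 25 rad/s:
pole (1 + j25·0.025) = 1 + j0.625 → |·| ≈ 1.1792, ∠ ≈ 32.01°
pole (1 + j25·0.004) = 1 + j0.1 → |·| ≈ 1.005, ∠ ≈ 5.71°
|H| = 0.01 · 1 / (1.1792 · 1.005) ≈ 0.0084381
Gain = 20 log₁₀(0.0084381) ≈ -41.48 dB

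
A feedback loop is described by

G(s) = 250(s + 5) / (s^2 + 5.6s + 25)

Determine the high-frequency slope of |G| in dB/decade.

-20 dB/decade

Each pole contributes −20 dB/decade at high frequency; each zero contributes +20 dB/decade.
Net: 1 zero(s) − 2 pole(s) → -20 dB/decade.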